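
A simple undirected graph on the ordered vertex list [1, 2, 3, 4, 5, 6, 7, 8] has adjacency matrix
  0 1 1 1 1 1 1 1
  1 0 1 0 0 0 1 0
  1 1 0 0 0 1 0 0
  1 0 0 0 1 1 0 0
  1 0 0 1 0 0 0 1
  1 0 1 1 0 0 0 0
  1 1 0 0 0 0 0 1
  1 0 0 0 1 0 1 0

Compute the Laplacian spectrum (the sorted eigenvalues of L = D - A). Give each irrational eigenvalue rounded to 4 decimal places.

Reading degrees in the order [1, 2, 3, 4, 5, 6, 7, 8] gives [7, 3, 3, 3, 3, 3, 3, 3]; set D = diag(7, 3, 3, 3, 3, 3, 3, 3) and form L = D - A. Diagonalising L (or applying a numerical eigensolver to the 8x8 matrix) gives the spectrum above. The largest eigenvalue, 8, is at most the vertex count 8. The eigenvalues sum to 28, which equals trace(L) = 2|E|.

[0, 1.7530, 1.7530, 3.4450, 3.4450, 4.8019, 4.8019, 8]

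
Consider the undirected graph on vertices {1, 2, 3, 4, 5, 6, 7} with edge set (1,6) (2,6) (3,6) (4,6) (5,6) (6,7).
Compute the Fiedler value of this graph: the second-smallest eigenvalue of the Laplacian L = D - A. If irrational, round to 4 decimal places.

Reading degrees in the order [1, 2, 3, 4, 5, 6, 7] gives [1, 1, 1, 1, 1, 6, 1]; set D = diag(1, 1, 1, 1, 1, 6, 1) and form L = D - A. The sorted Laplacian eigenvalues are [0, 1, 1, 1, 1, 1, 7]; the algebraic connectivity is the second entry, 1. There is one zero in the spectrum, matching the 1 component.

1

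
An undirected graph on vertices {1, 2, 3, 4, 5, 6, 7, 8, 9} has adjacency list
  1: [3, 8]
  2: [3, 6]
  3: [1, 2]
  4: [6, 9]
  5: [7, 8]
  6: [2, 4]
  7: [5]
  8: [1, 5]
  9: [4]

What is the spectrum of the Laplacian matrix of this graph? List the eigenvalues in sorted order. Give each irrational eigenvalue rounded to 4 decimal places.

[0, 0.1206, 0.4679, 1, 1.6527, 2.3473, 3, 3.5321, 3.8794]

Each diagonal entry of L is the vertex degree and each off-diagonal entry is -1 where an edge is present, 0 otherwise; in the order [1, 2, 3, 4, 5, 6, 7, 8, 9] the diagonal is [2, 2, 2, 2, 2, 2, 1, 2, 1]. Diagonalising L (or applying a numerical eigensolver to the 9x9 matrix) gives the spectrum above. The single zero eigenvalue shows the graph is connected. By the matrix-tree theorem the graph has (1/9) * product of the nonzero eigenvalues = 1 spanning tree. The eigenvalues sum to 16, which equals trace(L) = 2|E|.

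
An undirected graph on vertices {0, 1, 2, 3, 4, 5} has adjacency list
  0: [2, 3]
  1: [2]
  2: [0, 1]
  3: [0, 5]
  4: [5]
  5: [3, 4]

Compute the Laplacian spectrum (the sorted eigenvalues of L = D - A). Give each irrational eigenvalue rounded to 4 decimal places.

[0, 0.2679, 1, 2, 3, 3.7321]

Reading degrees in the order [0, 1, 2, 3, 4, 5] gives [2, 1, 2, 2, 1, 2]; set D = diag(2, 1, 2, 2, 1, 2) and form L = D - A. Diagonalising L (or applying a numerical eigensolver to the 6x6 matrix) gives the spectrum above. The eigenvalues sum to 10, which equals trace(L) = 2|E|.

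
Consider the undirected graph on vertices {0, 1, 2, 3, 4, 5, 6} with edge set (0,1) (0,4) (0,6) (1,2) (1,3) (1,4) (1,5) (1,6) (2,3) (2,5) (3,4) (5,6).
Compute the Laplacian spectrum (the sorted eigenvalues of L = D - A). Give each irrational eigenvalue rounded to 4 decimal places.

Each diagonal entry of L is the vertex degree and each off-diagonal entry is -1 where an edge is present, 0 otherwise; in the order [0, 1, 2, 3, 4, 5, 6] the diagonal is [3, 6, 3, 3, 3, 3, 3]. The multiplicity of 0 as a Laplacian eigenvalue equals the number of connected components. The single zero eigenvalue shows the graph is connected. The largest eigenvalue, 7, is at most the vertex count 7.

[0, 2, 2, 4, 4, 5, 7]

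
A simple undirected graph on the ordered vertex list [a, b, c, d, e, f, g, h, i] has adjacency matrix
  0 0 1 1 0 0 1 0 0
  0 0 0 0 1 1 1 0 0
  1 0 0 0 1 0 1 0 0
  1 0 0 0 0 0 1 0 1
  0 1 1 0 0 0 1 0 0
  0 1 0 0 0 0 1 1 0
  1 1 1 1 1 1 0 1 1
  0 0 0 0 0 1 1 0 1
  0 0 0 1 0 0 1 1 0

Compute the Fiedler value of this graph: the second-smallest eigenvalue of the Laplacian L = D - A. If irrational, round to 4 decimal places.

Reading degrees in the order [a, b, c, d, e, f, g, h, i] gives [3, 3, 3, 3, 3, 3, 8, 3, 3]; set D = diag(3, 3, 3, 3, 3, 3, 8, 3, 3) and form L = D - A. The smallest Laplacian eigenvalue is always 0. The next one, lambda_2 = 1.5858, measures how hard the graph is to disconnect: larger values mean better connectivity.

1.5858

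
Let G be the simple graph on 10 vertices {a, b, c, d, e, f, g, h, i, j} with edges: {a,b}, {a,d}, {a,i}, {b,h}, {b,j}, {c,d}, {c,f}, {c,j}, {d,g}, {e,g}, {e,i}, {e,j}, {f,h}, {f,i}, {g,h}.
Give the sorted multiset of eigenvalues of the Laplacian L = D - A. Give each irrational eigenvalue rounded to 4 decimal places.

[0, 2, 2, 2, 2, 2, 5, 5, 5, 5]

With the vertex order [a, b, c, d, e, f, g, h, i, j], the degrees are [3, 3, 3, 3, 3, 3, 3, 3, 3, 3], giving D = diag(3, 3, 3, 3, 3, 3, 3, 3, 3, 3) and L = D - A. The multiplicity of 0 as a Laplacian eigenvalue equals the number of connected components. There is one zero in the spectrum, matching the 1 component.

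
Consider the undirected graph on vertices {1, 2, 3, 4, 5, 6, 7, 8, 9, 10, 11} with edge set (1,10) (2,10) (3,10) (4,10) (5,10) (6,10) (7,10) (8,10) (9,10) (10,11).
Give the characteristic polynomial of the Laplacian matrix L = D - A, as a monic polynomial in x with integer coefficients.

x^11 - 20x^10 + 135x^9 - 480x^8 + 1050x^7 - 1512x^6 + 1470x^5 - 960x^4 + 405x^3 - 100x^2 + 11x

Reading degrees in the order [1, 2, 3, 4, 5, 6, 7, 8, 9, 10, 11] gives [1, 1, 1, 1, 1, 1, 1, 1, 1, 10, 1]; set D = diag(1, 1, 1, 1, 1, 1, 1, 1, 1, 10, 1) and form L = D - A. The eigenvalues of L are [0, 1, 1, 1, 1, 1, 1, 1, 1, 1, 11]; the characteristic polynomial is the product of (x - lambda_i), which multiplies out to x^11 - 20x^10 + 135x^9 - 480x^8 + 1050x^7 - 1512x^6 + 1470x^5 - 960x^4 + 405x^3 - 100x^2 + 11x. The constant term is 0 because L is singular (the all-ones vector lies in its kernel). There is one zero in the spectrum, matching the 1 component.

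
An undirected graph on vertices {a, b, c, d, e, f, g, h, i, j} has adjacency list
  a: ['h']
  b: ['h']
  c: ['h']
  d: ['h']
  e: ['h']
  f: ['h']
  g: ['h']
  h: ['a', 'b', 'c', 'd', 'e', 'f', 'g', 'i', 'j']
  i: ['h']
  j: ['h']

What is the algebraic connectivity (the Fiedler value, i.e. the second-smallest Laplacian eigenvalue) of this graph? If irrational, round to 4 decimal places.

1

Each diagonal entry of L is the vertex degree and each off-diagonal entry is -1 where an edge is present, 0 otherwise; in the order [a, b, c, d, e, f, g, h, i, j] the diagonal is [1, 1, 1, 1, 1, 1, 1, 9, 1, 1]. Computing the eigenvalues of L and sorting gives [0, 1, 1, 1, 1, 1, 1, 1, 1, 10]. The Fiedler value lambda_2 = 1 is strictly positive, so the graph is connected. The eigenvalues sum to 18, which equals trace(L) = 2|E|. There is one zero in the spectrum, matching the 1 component.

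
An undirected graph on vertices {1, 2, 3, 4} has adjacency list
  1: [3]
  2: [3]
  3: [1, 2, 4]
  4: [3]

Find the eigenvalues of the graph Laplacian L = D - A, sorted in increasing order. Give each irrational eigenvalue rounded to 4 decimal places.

Reading degrees in the order [1, 2, 3, 4] gives [1, 1, 3, 1]; set D = diag(1, 1, 3, 1) and form L = D - A. Since every row of L sums to 0, the all-ones vector is in the kernel and 0 is an eigenvalue. The single zero eigenvalue shows the graph is connected. There is one zero in the spectrum, matching the 1 component. The eigenvalues sum to 6, which equals trace(L) = 2|E|.

[0, 1, 1, 4]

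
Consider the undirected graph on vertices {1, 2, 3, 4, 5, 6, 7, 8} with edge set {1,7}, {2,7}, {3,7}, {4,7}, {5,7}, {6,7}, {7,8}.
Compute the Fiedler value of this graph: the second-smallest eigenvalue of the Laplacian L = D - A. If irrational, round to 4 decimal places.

With the vertex order [1, 2, 3, 4, 5, 6, 7, 8], the degrees are [1, 1, 1, 1, 1, 1, 7, 1], giving D = diag(1, 1, 1, 1, 1, 1, 7, 1) and L = D - A. The smallest Laplacian eigenvalue is always 0. The next one, lambda_2 = 1, measures how hard the graph is to disconnect: larger values mean better connectivity. By the matrix-tree theorem the graph has (1/8) * product of the nonzero eigenvalues = 1 spanning tree.

1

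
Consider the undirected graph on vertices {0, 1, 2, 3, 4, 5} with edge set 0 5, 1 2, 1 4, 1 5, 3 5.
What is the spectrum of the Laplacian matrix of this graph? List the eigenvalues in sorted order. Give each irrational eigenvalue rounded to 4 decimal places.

Reading degrees in the order [0, 1, 2, 3, 4, 5] gives [1, 3, 1, 1, 1, 3]; set D = diag(1, 3, 1, 1, 1, 3) and form L = D - A. L is symmetric positive semidefinite, so every eigenvalue is real and nonnegative. The single zero eigenvalue shows the graph is connected. There is one zero in the spectrum, matching the 1 component.

[0, 0.4384, 1, 1, 3, 4.5616]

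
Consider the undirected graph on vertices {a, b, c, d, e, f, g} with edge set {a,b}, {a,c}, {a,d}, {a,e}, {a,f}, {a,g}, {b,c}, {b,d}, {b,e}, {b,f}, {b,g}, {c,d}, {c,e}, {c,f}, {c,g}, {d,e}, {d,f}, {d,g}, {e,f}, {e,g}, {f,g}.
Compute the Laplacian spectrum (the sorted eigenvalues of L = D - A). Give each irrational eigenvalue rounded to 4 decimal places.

Reading degrees in the order [a, b, c, d, e, f, g] gives [6, 6, 6, 6, 6, 6, 6]; set D = diag(6, 6, 6, 6, 6, 6, 6) and form L = D - A. The multiplicity of 0 as a Laplacian eigenvalue equals the number of connected components. The eigenvalues sum to 42, which equals trace(L) = 2|E|. By the matrix-tree theorem the graph has (1/7) * product of the nonzero eigenvalues = 16807 spanning trees.

[0, 7, 7, 7, 7, 7, 7]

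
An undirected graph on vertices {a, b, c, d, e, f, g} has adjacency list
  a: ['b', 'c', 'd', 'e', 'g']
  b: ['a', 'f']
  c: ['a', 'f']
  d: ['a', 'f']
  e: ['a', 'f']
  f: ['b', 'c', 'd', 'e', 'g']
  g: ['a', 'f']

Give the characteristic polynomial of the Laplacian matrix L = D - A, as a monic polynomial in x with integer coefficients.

With the vertex order [a, b, c, d, e, f, g], the degrees are [5, 2, 2, 2, 2, 5, 2], giving D = diag(5, 2, 2, 2, 2, 5, 2) and L = D - A. L has integer entries, so p(x) = det(xI - L) has integer coefficients. Expanding the determinant yields x^7 - 20x^6 + 155x^5 - 600x^4 + 1240x^3 - 1312x^2 + 560x. The coefficient of x^6 equals -trace(L) = -20, matching the sum of degrees. By the matrix-tree theorem the graph has (1/7) * product of the nonzero eigenvalues = 80 spanning trees.

x^7 - 20x^6 + 155x^5 - 600x^4 + 1240x^3 - 1312x^2 + 560x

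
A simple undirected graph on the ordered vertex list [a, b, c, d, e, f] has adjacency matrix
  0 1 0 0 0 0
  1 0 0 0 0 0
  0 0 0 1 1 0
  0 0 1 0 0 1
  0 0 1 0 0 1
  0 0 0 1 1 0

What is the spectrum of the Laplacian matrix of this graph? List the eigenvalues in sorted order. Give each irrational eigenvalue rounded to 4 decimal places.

Reading degrees in the order [a, b, c, d, e, f] gives [1, 1, 2, 2, 2, 2]; set D = diag(1, 1, 2, 2, 2, 2) and form L = D - A. Since every row of L sums to 0, the all-ones vector is in the kernel and 0 is an eigenvalue. The 2 zero eigenvalues correspond to the 2 connected components. The eigenvalues sum to 10, which equals trace(L) = 2|E|.

[0, 0, 2, 2, 2, 4]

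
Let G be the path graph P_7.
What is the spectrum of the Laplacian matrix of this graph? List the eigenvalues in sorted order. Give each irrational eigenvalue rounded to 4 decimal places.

The graph has 7 vertices and degree multiset [2, 2, 2, 2, 2, 1, 1]; D is the diagonal matrix of degrees and L = D - A. Since every row of L sums to 0, the all-ones vector is in the kernel and 0 is an eigenvalue.

[0, 0.1981, 0.7530, 1.5550, 2.4450, 3.2470, 3.8019]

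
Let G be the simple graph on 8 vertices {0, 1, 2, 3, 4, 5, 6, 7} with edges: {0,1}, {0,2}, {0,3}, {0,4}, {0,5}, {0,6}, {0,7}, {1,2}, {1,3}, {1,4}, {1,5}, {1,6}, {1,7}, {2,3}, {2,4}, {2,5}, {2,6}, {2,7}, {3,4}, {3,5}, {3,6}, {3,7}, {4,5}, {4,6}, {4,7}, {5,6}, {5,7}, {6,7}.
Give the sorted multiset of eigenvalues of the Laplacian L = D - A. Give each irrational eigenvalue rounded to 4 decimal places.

With the vertex order [0, 1, 2, 3, 4, 5, 6, 7], the degrees are [7, 7, 7, 7, 7, 7, 7, 7], giving D = diag(7, 7, 7, 7, 7, 7, 7, 7) and L = D - A. Diagonalising L (or applying a numerical eigensolver to the 8x8 matrix) gives the spectrum above. The single zero eigenvalue shows the graph is connected. The eigenvalues sum to 56, which equals trace(L) = 2|E|.

[0, 8, 8, 8, 8, 8, 8, 8]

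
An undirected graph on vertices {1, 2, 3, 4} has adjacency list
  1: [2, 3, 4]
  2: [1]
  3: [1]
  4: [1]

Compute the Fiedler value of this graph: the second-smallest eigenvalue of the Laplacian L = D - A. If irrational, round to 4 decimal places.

1

Reading degrees in the order [1, 2, 3, 4] gives [3, 1, 1, 1]; set D = diag(3, 1, 1, 1) and form L = D - A. Computing the eigenvalues of L and sorting gives [0, 1, 1, 4]. The Fiedler value lambda_2 = 1 is strictly positive, so the graph is connected. The eigenvalues sum to 6, which equals trace(L) = 2|E|.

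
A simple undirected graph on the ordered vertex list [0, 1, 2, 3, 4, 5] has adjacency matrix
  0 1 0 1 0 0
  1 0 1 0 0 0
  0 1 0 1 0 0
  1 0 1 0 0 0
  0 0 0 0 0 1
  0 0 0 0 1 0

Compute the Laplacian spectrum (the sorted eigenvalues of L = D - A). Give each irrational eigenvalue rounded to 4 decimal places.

[0, 0, 2, 2, 2, 4]

With the vertex order [0, 1, 2, 3, 4, 5], the degrees are [2, 2, 2, 2, 1, 1], giving D = diag(2, 2, 2, 2, 1, 1) and L = D - A. The multiplicity of 0 as a Laplacian eigenvalue equals the number of connected components. The 2 zero eigenvalues correspond to the 2 connected components.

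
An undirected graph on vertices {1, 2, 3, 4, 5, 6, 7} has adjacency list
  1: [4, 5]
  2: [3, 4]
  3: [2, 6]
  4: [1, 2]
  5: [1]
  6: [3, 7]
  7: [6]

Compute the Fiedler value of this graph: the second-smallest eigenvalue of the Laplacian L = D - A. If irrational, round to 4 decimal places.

0.1981

Each diagonal entry of L is the vertex degree and each off-diagonal entry is -1 where an edge is present, 0 otherwise; in the order [1, 2, 3, 4, 5, 6, 7] the diagonal is [2, 2, 2, 2, 1, 2, 1]. The sorted Laplacian eigenvalues are [0, 0.1981, 0.7530, 1.5550, 2.4450, 3.2470, 3.8019]; the algebraic connectivity is the second entry, 0.1981.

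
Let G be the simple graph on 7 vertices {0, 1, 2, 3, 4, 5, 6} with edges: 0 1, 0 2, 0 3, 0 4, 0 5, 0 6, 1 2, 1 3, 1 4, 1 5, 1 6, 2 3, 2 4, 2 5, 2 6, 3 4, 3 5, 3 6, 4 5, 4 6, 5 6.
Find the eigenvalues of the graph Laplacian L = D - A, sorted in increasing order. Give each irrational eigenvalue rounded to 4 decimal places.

With the vertex order [0, 1, 2, 3, 4, 5, 6], the degrees are [6, 6, 6, 6, 6, 6, 6], giving D = diag(6, 6, 6, 6, 6, 6, 6) and L = D - A. Diagonalising L (or applying a numerical eigensolver to the 7x7 matrix) gives the spectrum above. The largest eigenvalue, 7, is at most the vertex count 7. By the matrix-tree theorem the graph has (1/7) * product of the nonzero eigenvalues = 16807 spanning trees.

[0, 7, 7, 7, 7, 7, 7]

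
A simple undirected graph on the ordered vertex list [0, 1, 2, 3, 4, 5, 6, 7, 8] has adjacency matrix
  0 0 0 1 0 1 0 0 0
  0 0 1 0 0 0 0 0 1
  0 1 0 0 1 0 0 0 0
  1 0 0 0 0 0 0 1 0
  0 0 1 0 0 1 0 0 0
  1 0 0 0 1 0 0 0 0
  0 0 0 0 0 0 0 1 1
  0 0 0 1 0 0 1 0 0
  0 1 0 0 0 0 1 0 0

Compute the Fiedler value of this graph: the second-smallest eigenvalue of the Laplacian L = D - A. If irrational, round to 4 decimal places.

With the vertex order [0, 1, 2, 3, 4, 5, 6, 7, 8], the degrees are [2, 2, 2, 2, 2, 2, 2, 2, 2], giving D = diag(2, 2, 2, 2, 2, 2, 2, 2, 2) and L = D - A. The smallest Laplacian eigenvalue is always 0. The next one, lambda_2 = 0.4679, measures how hard the graph is to disconnect: larger values mean better connectivity. The largest eigenvalue, 3.8794, is at most the vertex count 9.

0.4679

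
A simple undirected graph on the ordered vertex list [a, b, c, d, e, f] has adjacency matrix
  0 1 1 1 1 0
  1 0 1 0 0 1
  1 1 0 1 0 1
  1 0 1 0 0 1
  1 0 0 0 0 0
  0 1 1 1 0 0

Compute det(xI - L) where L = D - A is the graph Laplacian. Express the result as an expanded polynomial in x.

x^6 - 18x^5 + 123x^4 - 392x^3 + 564x^2 - 270x

Reading degrees in the order [a, b, c, d, e, f] gives [4, 3, 4, 3, 1, 3]; set D = diag(4, 3, 4, 3, 1, 3) and form L = D - A. L has integer entries, so p(x) = det(xI - L) has integer coefficients. Expanding the determinant yields x^6 - 18x^5 + 123x^4 - 392x^3 + 564x^2 - 270x. Since p(0) = det(-L) = 0, x divides p(x).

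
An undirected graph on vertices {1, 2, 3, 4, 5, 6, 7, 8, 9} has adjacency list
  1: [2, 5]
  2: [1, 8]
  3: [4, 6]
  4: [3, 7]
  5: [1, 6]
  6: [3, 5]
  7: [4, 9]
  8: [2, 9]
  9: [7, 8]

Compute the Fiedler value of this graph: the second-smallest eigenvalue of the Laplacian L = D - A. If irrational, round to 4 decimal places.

0.4679

Each diagonal entry of L is the vertex degree and each off-diagonal entry is -1 where an edge is present, 0 otherwise; in the order [1, 2, 3, 4, 5, 6, 7, 8, 9] the diagonal is [2, 2, 2, 2, 2, 2, 2, 2, 2]. The sorted Laplacian eigenvalues are [0, 0.4679, 0.4679, 1.6527, 1.6527, 3, 3, 3.8794, 3.8794]; the algebraic connectivity is the second entry, 0.4679. The eigenvalues sum to 18, which equals trace(L) = 2|E|.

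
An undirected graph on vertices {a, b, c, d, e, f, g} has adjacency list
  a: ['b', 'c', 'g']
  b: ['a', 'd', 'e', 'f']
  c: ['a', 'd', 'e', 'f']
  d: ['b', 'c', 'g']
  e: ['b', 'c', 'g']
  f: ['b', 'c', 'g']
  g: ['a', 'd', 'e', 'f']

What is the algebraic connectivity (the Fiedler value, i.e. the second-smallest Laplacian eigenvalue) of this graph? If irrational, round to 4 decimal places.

3

Each diagonal entry of L is the vertex degree and each off-diagonal entry is -1 where an edge is present, 0 otherwise; in the order [a, b, c, d, e, f, g] the diagonal is [3, 4, 4, 3, 3, 3, 4]. Computing the eigenvalues of L and sorting gives [0, 3, 3, 3, 4, 4, 7]. The Fiedler value lambda_2 = 3 is strictly positive, so the graph is connected. The eigenvalues sum to 24, which equals trace(L) = 2|E|.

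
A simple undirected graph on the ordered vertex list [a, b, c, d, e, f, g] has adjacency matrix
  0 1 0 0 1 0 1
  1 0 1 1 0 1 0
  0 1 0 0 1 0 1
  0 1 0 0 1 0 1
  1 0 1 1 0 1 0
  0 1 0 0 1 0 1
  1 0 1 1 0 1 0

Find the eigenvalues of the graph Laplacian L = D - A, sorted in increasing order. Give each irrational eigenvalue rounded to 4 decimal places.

With the vertex order [a, b, c, d, e, f, g], the degrees are [3, 4, 3, 3, 4, 3, 4], giving D = diag(3, 4, 3, 3, 4, 3, 4) and L = D - A. L is symmetric positive semidefinite, so every eigenvalue is real and nonnegative. The single zero eigenvalue shows the graph is connected.

[0, 3, 3, 3, 4, 4, 7]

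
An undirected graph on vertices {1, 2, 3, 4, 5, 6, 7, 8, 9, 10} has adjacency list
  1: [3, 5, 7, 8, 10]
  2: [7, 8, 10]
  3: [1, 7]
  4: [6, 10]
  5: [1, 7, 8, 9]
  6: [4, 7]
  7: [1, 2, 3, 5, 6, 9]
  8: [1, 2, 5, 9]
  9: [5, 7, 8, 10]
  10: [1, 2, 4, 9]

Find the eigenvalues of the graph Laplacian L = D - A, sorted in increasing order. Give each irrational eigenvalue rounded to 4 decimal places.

Each diagonal entry of L is the vertex degree and each off-diagonal entry is -1 where an edge is present, 0 otherwise; in the order [1, 2, 3, 4, 5, 6, 7, 8, 9, 10] the diagonal is [5, 3, 2, 2, 4, 2, 6, 4, 4, 4]. Diagonalising L (or applying a numerical eigensolver to the 10x10 matrix) gives the spectrum above. The largest eigenvalue, 7.7534, is at most the vertex count 10.

[0, 1.0176, 1.7617, 2.5181, 2.9251, 4.1017, 4.6943, 4.9237, 6.3045, 7.7534]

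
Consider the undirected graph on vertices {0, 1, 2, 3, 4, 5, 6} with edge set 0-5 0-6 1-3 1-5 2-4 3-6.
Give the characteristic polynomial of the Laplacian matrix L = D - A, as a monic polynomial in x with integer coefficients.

With the vertex order [0, 1, 2, 3, 4, 5, 6], the degrees are [2, 2, 1, 2, 1, 2, 2], giving D = diag(2, 2, 1, 2, 1, 2, 2) and L = D - A. L has integer entries, so p(x) = det(xI - L) has integer coefficients. Expanding the determinant yields x^7 - 12x^6 + 55x^5 - 120x^4 + 125x^3 - 50x^2. Since p(0) = det(-L) = 0, x divides p(x). The largest eigenvalue, 3.6180, is at most the vertex count 7. There are 2 zeros in the spectrum, matching the 2 components.

x^7 - 12x^6 + 55x^5 - 120x^4 + 125x^3 - 50x^2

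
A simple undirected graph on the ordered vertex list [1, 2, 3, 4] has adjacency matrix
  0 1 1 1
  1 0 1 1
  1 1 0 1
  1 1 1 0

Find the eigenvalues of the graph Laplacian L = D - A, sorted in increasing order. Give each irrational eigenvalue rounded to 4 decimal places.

Each diagonal entry of L is the vertex degree and each off-diagonal entry is -1 where an edge is present, 0 otherwise; in the order [1, 2, 3, 4] the diagonal is [3, 3, 3, 3]. Since every row of L sums to 0, the all-ones vector is in the kernel and 0 is an eigenvalue. The single zero eigenvalue shows the graph is connected.

[0, 4, 4, 4]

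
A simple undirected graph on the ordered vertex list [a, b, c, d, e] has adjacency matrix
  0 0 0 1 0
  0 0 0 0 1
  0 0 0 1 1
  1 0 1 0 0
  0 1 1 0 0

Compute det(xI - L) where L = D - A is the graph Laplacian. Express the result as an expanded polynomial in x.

x^5 - 8x^4 + 21x^3 - 20x^2 + 5x

Each diagonal entry of L is the vertex degree and each off-diagonal entry is -1 where an edge is present, 0 otherwise; in the order [a, b, c, d, e] the diagonal is [1, 1, 2, 2, 2]. L has integer entries, so p(x) = det(xI - L) has integer coefficients. Expanding the determinant yields x^5 - 8x^4 + 21x^3 - 20x^2 + 5x. The constant term is 0 because L is singular (the all-ones vector lies in its kernel).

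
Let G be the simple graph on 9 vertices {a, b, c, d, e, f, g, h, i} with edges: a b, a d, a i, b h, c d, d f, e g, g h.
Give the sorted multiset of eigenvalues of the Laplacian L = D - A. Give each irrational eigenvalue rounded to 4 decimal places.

[0, 0.1627, 0.5321, 1, 1, 2.0892, 3, 3.5723, 4.6437]

With the vertex order [a, b, c, d, e, f, g, h, i], the degrees are [3, 2, 1, 3, 1, 1, 2, 2, 1], giving D = diag(3, 2, 1, 3, 1, 1, 2, 2, 1) and L = D - A. Since every row of L sums to 0, the all-ones vector is in the kernel and 0 is an eigenvalue. There is one zero in the spectrum, matching the 1 component.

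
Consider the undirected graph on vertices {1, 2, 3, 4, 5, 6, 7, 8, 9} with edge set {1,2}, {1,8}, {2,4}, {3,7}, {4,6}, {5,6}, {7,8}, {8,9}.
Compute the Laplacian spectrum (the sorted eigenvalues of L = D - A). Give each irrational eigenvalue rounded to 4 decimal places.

[0, 0.1404, 0.5362, 0.7754, 1.5803, 2.2449, 2.7784, 3.5988, 4.3455]

Each diagonal entry of L is the vertex degree and each off-diagonal entry is -1 where an edge is present, 0 otherwise; in the order [1, 2, 3, 4, 5, 6, 7, 8, 9] the diagonal is [2, 2, 1, 2, 1, 2, 2, 3, 1]. Since every row of L sums to 0, the all-ones vector is in the kernel and 0 is an eigenvalue. The single zero eigenvalue shows the graph is connected.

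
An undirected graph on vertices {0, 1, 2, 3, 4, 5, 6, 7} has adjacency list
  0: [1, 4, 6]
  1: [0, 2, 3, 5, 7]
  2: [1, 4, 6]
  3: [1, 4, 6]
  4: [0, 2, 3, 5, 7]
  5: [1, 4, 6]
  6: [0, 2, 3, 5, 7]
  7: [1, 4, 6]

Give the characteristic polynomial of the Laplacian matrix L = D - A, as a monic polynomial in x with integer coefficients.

Each diagonal entry of L is the vertex degree and each off-diagonal entry is -1 where an edge is present, 0 otherwise; in the order [0, 1, 2, 3, 4, 5, 6, 7] the diagonal is [3, 5, 3, 3, 5, 3, 5, 3]. Computing det(xI - L) by cofactor expansion (or equivalently via sum-over-permutations) gives x^8 - 30x^7 + 375x^6 - 2540x^5 + 10095x^4 - 23598x^3 + 30105x^2 - 16200x. The constant term is 0 because L is singular (the all-ones vector lies in its kernel). By the matrix-tree theorem the graph has (1/8) * product of the nonzero eigenvalues = 2025 spanning trees.

x^8 - 30x^7 + 375x^6 - 2540x^5 + 10095x^4 - 23598x^3 + 30105x^2 - 16200x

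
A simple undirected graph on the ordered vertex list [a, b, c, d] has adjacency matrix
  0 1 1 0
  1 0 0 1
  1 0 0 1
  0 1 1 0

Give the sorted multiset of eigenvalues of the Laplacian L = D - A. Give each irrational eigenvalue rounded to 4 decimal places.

[0, 2, 2, 4]

Reading degrees in the order [a, b, c, d] gives [2, 2, 2, 2]; set D = diag(2, 2, 2, 2) and form L = D - A. The multiplicity of 0 as a Laplacian eigenvalue equals the number of connected components. The single zero eigenvalue shows the graph is connected. By the matrix-tree theorem the graph has (1/4) * product of the nonzero eigenvalues = 4 spanning trees. The largest eigenvalue, 4, is at most the vertex count 4.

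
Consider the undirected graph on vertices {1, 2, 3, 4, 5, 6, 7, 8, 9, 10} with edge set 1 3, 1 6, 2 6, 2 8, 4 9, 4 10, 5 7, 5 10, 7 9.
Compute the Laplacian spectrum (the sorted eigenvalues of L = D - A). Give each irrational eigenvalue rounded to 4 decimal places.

Each diagonal entry of L is the vertex degree and each off-diagonal entry is -1 where an edge is present, 0 otherwise; in the order [1, 2, 3, 4, 5, 6, 7, 8, 9, 10] the diagonal is [2, 2, 1, 2, 2, 2, 2, 1, 2, 2]. Diagonalising L (or applying a numerical eigensolver to the 10x10 matrix) gives the spectrum above. The 2 zero eigenvalues correspond to the 2 connected components. The eigenvalues sum to 18, which equals trace(L) = 2|E|. The largest eigenvalue, 3.6180, is at most the vertex count 10.

[0, 0, 0.3820, 1.3820, 1.3820, 1.3820, 2.6180, 3.6180, 3.6180, 3.6180]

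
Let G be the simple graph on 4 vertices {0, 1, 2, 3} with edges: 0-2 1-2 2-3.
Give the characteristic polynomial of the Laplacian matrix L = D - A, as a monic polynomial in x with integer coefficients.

Each diagonal entry of L is the vertex degree and each off-diagonal entry is -1 where an edge is present, 0 otherwise; in the order [0, 1, 2, 3] the diagonal is [1, 1, 3, 1]. The eigenvalues of L are [0, 1, 1, 4]; the characteristic polynomial is the product of (x - lambda_i), which multiplies out to x^4 - 6x^3 + 9x^2 - 4x. The constant term is 0 because L is singular (the all-ones vector lies in its kernel). There is one zero in the spectrum, matching the 1 component.

x^4 - 6x^3 + 9x^2 - 4x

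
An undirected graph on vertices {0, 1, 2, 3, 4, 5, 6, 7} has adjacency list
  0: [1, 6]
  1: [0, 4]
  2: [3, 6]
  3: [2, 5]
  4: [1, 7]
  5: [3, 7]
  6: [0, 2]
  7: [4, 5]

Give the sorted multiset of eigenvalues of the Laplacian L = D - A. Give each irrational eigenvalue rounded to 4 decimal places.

[0, 0.5858, 0.5858, 2, 2, 3.4142, 3.4142, 4]

With the vertex order [0, 1, 2, 3, 4, 5, 6, 7], the degrees are [2, 2, 2, 2, 2, 2, 2, 2], giving D = diag(2, 2, 2, 2, 2, 2, 2, 2) and L = D - A. Diagonalising L (or applying a numerical eigensolver to the 8x8 matrix) gives the spectrum above. The single zero eigenvalue shows the graph is connected. There is one zero in the spectrum, matching the 1 component. The eigenvalues sum to 16, which equals trace(L) = 2|E|.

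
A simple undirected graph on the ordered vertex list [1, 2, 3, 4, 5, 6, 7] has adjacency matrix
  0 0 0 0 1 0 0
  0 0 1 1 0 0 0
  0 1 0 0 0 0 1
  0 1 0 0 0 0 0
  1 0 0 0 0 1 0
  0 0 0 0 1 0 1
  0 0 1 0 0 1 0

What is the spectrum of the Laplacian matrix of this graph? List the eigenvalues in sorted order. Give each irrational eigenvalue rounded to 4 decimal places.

[0, 0.1981, 0.7530, 1.5550, 2.4450, 3.2470, 3.8019]

Reading degrees in the order [1, 2, 3, 4, 5, 6, 7] gives [1, 2, 2, 1, 2, 2, 2]; set D = diag(1, 2, 2, 1, 2, 2, 2) and form L = D - A. L is symmetric positive semidefinite, so every eigenvalue is real and nonnegative. There is one zero in the spectrum, matching the 1 component. The eigenvalues sum to 12, which equals trace(L) = 2|E|.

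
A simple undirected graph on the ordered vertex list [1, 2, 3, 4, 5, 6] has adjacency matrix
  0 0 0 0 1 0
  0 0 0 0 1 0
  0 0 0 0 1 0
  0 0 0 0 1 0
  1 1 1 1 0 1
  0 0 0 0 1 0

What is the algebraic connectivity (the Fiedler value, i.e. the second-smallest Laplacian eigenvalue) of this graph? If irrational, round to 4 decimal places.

Each diagonal entry of L is the vertex degree and each off-diagonal entry is -1 where an edge is present, 0 otherwise; in the order [1, 2, 3, 4, 5, 6] the diagonal is [1, 1, 1, 1, 5, 1]. The smallest Laplacian eigenvalue is always 0. The next one, lambda_2 = 1, measures how hard the graph is to disconnect: larger values mean better connectivity. By the matrix-tree theorem the graph has (1/6) * product of the nonzero eigenvalues = 1 spanning tree. The largest eigenvalue, 6, is at most the vertex count 6.

1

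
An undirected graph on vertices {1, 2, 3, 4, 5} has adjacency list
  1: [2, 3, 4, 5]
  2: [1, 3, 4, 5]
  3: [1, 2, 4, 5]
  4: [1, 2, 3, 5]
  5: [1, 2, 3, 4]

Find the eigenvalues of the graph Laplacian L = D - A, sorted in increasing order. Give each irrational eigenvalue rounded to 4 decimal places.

With the vertex order [1, 2, 3, 4, 5], the degrees are [4, 4, 4, 4, 4], giving D = diag(4, 4, 4, 4, 4) and L = D - A. The multiplicity of 0 as a Laplacian eigenvalue equals the number of connected components. The single zero eigenvalue shows the graph is connected.

[0, 5, 5, 5, 5]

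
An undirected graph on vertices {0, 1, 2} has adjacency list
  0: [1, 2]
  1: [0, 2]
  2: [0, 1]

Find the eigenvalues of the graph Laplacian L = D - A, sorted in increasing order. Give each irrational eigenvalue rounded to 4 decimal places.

[0, 3, 3]

Reading degrees in the order [0, 1, 2] gives [2, 2, 2]; set D = diag(2, 2, 2) and form L = D - A. Since every row of L sums to 0, the all-ones vector is in the kernel and 0 is an eigenvalue. The single zero eigenvalue shows the graph is connected. By the matrix-tree theorem the graph has (1/3) * product of the nonzero eigenvalues = 3 spanning trees.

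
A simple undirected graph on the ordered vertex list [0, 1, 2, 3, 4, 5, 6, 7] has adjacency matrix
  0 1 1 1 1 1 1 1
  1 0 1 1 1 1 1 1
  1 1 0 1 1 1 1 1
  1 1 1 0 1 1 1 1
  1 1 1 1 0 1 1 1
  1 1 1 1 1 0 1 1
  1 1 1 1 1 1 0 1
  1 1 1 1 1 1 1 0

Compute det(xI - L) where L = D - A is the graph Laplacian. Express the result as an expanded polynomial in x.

Reading degrees in the order [0, 1, 2, 3, 4, 5, 6, 7] gives [7, 7, 7, 7, 7, 7, 7, 7]; set D = diag(7, 7, 7, 7, 7, 7, 7, 7) and form L = D - A. The eigenvalues of L are [0, 8, 8, 8, 8, 8, 8, 8]; the characteristic polynomial is the product of (x - lambda_i), which multiplies out to x^8 - 56x^7 + 1344x^6 - 17920x^5 + 143360x^4 - 688128x^3 + 1835008x^2 - 2097152x. The constant term is 0 because L is singular (the all-ones vector lies in its kernel). The eigenvalues sum to 56, which equals trace(L) = 2|E|.

x^8 - 56x^7 + 1344x^6 - 17920x^5 + 143360x^4 - 688128x^3 + 1835008x^2 - 2097152x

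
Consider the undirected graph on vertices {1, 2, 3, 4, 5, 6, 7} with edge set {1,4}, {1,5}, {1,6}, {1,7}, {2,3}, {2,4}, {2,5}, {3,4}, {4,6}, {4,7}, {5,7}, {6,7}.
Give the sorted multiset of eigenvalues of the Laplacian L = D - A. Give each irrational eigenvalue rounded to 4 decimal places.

With the vertex order [1, 2, 3, 4, 5, 6, 7], the degrees are [4, 3, 2, 5, 3, 3, 4], giving D = diag(4, 3, 2, 5, 3, 3, 4) and L = D - A. L is symmetric positive semidefinite, so every eigenvalue is real and nonnegative. The single zero eigenvalue shows the graph is connected.

[0, 1.4229, 2.5259, 3.8673, 4.8504, 5, 6.3335]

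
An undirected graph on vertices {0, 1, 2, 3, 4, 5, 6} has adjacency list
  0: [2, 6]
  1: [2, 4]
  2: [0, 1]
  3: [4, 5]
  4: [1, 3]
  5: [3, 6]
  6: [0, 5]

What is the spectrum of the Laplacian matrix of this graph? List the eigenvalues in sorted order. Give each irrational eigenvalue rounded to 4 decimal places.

Each diagonal entry of L is the vertex degree and each off-diagonal entry is -1 where an edge is present, 0 otherwise; in the order [0, 1, 2, 3, 4, 5, 6] the diagonal is [2, 2, 2, 2, 2, 2, 2]. The multiplicity of 0 as a Laplacian eigenvalue equals the number of connected components. The single zero eigenvalue shows the graph is connected. The eigenvalues sum to 14, which equals trace(L) = 2|E|.

[0, 0.7530, 0.7530, 2.4450, 2.4450, 3.8019, 3.8019]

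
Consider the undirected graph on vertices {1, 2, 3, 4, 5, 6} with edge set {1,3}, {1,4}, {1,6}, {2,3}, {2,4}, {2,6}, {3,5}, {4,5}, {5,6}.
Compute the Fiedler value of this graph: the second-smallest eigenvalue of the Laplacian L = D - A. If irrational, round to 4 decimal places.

3

With the vertex order [1, 2, 3, 4, 5, 6], the degrees are [3, 3, 3, 3, 3, 3], giving D = diag(3, 3, 3, 3, 3, 3) and L = D - A. The sorted Laplacian eigenvalues are [0, 3, 3, 3, 3, 6]; the algebraic connectivity is the second entry, 3. The largest eigenvalue, 6, is at most the vertex count 6.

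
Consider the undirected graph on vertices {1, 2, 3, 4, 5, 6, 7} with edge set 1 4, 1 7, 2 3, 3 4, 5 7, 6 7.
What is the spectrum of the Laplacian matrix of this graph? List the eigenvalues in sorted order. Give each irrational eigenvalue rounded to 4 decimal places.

Reading degrees in the order [1, 2, 3, 4, 5, 6, 7] gives [2, 1, 2, 2, 1, 1, 3]; set D = diag(2, 1, 2, 2, 1, 1, 3) and form L = D - A. Diagonalising L (or applying a numerical eigensolver to the 7x7 matrix) gives the spectrum above. The single zero eigenvalue shows the graph is connected. The largest eigenvalue, 4.2283, is at most the vertex count 7.

[0, 0.2254, 1, 1, 2.1859, 3.3604, 4.2283]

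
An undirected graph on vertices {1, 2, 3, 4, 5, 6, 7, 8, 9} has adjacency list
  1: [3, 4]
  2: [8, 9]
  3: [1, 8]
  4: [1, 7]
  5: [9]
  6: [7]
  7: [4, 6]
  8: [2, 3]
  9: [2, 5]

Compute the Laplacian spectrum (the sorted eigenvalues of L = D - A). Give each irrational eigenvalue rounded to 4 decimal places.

[0, 0.1206, 0.4679, 1, 1.6527, 2.3473, 3, 3.5321, 3.8794]

Each diagonal entry of L is the vertex degree and each off-diagonal entry is -1 where an edge is present, 0 otherwise; in the order [1, 2, 3, 4, 5, 6, 7, 8, 9] the diagonal is [2, 2, 2, 2, 1, 1, 2, 2, 2]. Diagonalising L (or applying a numerical eigensolver to the 9x9 matrix) gives the spectrum above.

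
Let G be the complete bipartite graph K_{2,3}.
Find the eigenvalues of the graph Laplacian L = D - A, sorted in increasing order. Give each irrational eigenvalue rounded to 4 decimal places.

The graph has 5 vertices and degree multiset [3, 3, 2, 2, 2]; D is the diagonal matrix of degrees and L = D - A. The multiplicity of 0 as a Laplacian eigenvalue equals the number of connected components. The largest eigenvalue, 5, is at most the vertex count 5. There is one zero in the spectrum, matching the 1 component.

[0, 2, 2, 3, 5]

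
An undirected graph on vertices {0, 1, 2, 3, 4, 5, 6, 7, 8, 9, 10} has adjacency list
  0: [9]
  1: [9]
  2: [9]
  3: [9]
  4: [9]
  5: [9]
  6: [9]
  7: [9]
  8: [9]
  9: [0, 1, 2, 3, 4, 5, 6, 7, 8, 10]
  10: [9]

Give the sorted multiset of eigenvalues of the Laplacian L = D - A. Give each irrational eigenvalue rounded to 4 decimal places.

[0, 1, 1, 1, 1, 1, 1, 1, 1, 1, 11]

Each diagonal entry of L is the vertex degree and each off-diagonal entry is -1 where an edge is present, 0 otherwise; in the order [0, 1, 2, 3, 4, 5, 6, 7, 8, 9, 10] the diagonal is [1, 1, 1, 1, 1, 1, 1, 1, 1, 10, 1]. Diagonalising L (or applying a numerical eigensolver to the 11x11 matrix) gives the spectrum above. The single zero eigenvalue shows the graph is connected. The largest eigenvalue, 11, is at most the vertex count 11.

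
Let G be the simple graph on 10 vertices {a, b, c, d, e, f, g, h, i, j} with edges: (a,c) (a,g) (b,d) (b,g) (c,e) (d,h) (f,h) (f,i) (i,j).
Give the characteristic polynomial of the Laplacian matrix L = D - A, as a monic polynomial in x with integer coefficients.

With the vertex order [a, b, c, d, e, f, g, h, i, j], the degrees are [2, 2, 2, 2, 1, 2, 2, 2, 2, 1], giving D = diag(2, 2, 2, 2, 1, 2, 2, 2, 2, 1) and L = D - A. L has integer entries, so p(x) = det(xI - L) has integer coefficients. Expanding the determinant yields x^10 - 18x^9 + 136x^8 - 560x^7 + 1365x^6 - 2002x^5 + 1716x^4 - 792x^3 + 165x^2 - 10x. The coefficient of x^9 equals -trace(L) = -18, matching the sum of degrees.

x^10 - 18x^9 + 136x^8 - 560x^7 + 1365x^6 - 2002x^5 + 1716x^4 - 792x^3 + 165x^2 - 10x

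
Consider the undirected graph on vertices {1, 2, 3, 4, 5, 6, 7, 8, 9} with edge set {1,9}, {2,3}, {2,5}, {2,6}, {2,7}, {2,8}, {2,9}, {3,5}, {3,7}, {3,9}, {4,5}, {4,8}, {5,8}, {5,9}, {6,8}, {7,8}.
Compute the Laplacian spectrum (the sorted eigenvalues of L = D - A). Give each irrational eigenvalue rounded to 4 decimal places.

[0, 0.7754, 1.7608, 2, 3.2025, 5.0534, 5.4354, 6.6399, 7.1325]

Each diagonal entry of L is the vertex degree and each off-diagonal entry is -1 where an edge is present, 0 otherwise; in the order [1, 2, 3, 4, 5, 6, 7, 8, 9] the diagonal is [1, 6, 4, 2, 5, 2, 3, 5, 4]. Since every row of L sums to 0, the all-ones vector is in the kernel and 0 is an eigenvalue. The single zero eigenvalue shows the graph is connected. There is one zero in the spectrum, matching the 1 component. By the matrix-tree theorem the graph has (1/9) * product of the nonzero eigenvalues = 1264 spanning trees.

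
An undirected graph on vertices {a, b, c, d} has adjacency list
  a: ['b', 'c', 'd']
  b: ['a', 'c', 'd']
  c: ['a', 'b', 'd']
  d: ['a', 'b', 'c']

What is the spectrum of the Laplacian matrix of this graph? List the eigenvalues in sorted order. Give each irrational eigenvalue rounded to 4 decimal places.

[0, 4, 4, 4]

With the vertex order [a, b, c, d], the degrees are [3, 3, 3, 3], giving D = diag(3, 3, 3, 3) and L = D - A. The multiplicity of 0 as a Laplacian eigenvalue equals the number of connected components. There is one zero in the spectrum, matching the 1 component. The eigenvalues sum to 12, which equals trace(L) = 2|E|.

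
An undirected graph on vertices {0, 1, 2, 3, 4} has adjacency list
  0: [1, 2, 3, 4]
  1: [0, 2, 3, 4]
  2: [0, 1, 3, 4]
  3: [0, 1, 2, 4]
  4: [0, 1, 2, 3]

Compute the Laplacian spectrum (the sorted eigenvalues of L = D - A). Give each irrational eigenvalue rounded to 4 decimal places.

With the vertex order [0, 1, 2, 3, 4], the degrees are [4, 4, 4, 4, 4], giving D = diag(4, 4, 4, 4, 4) and L = D - A. Diagonalising L (or applying a numerical eigensolver to the 5x5 matrix) gives the spectrum above. The largest eigenvalue, 5, is at most the vertex count 5. By the matrix-tree theorem the graph has (1/5) * product of the nonzero eigenvalues = 125 spanning trees.

[0, 5, 5, 5, 5]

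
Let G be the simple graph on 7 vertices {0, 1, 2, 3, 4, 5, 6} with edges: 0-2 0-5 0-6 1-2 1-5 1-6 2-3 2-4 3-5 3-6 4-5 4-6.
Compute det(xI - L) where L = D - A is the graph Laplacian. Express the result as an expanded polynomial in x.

Reading degrees in the order [0, 1, 2, 3, 4, 5, 6] gives [3, 3, 4, 3, 3, 4, 4]; set D = diag(3, 3, 4, 3, 3, 4, 4) and form L = D - A. Computing det(xI - L) by cofactor expansion (or equivalently via sum-over-permutations) gives x^7 - 24x^6 + 234x^5 - 1192x^4 + 3357x^3 - 4968x^2 + 3024x. The constant term is 0 because L is singular (the all-ones vector lies in its kernel).

x^7 - 24x^6 + 234x^5 - 1192x^4 + 3357x^3 - 4968x^2 + 3024x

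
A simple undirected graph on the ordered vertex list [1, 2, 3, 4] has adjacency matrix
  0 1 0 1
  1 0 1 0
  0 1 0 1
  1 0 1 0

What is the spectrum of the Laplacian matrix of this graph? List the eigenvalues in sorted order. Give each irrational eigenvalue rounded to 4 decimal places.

Reading degrees in the order [1, 2, 3, 4] gives [2, 2, 2, 2]; set D = diag(2, 2, 2, 2) and form L = D - A. Since every row of L sums to 0, the all-ones vector is in the kernel and 0 is an eigenvalue. The largest eigenvalue, 4, is at most the vertex count 4. There is one zero in the spectrum, matching the 1 component.

[0, 2, 2, 4]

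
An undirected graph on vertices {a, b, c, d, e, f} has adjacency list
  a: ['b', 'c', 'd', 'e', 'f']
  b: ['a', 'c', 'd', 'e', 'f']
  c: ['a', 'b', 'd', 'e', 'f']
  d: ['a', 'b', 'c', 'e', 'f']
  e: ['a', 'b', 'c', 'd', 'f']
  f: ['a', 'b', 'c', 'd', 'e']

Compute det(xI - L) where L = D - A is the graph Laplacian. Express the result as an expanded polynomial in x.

x^6 - 30x^5 + 360x^4 - 2160x^3 + 6480x^2 - 7776x

With the vertex order [a, b, c, d, e, f], the degrees are [5, 5, 5, 5, 5, 5], giving D = diag(5, 5, 5, 5, 5, 5) and L = D - A. The eigenvalues of L are [0, 6, 6, 6, 6, 6]; the characteristic polynomial is the product of (x - lambda_i), which multiplies out to x^6 - 30x^5 + 360x^4 - 2160x^3 + 6480x^2 - 7776x. Since p(0) = det(-L) = 0, x divides p(x). There is one zero in the spectrum, matching the 1 component. By the matrix-tree theorem the graph has (1/6) * product of the nonzero eigenvalues = 1296 spanning trees.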